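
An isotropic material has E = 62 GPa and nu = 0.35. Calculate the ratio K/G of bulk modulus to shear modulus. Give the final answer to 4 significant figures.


G = E / (2*(1+nu))
G = 62 / (2*(1+0.35)) = 22.963 GPa
K = E / (3*(1-2*nu))
K = 62 / (3*(1-2*0.35)) = 68.8889 GPa
K/G = 68.8889 / 22.963 = 3


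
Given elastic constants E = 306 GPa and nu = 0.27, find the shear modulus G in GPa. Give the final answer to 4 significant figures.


G = E / (2*(1+nu))
G = 306 / (2*(1+0.27))
G = 120.5 GPa


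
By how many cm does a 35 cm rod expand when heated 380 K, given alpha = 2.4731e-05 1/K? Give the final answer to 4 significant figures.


dL = L0 * alpha * dT
dL = 35 * 2.4731e-05 * 380
dL = 0.3289 cm


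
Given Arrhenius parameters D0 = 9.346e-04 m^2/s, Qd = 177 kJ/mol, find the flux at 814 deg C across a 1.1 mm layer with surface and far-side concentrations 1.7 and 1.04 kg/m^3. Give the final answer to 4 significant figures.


Step 1: D = D0 * exp(-Qd/(R*T))
T = 814 + 273.15 = 1087.15 K
D = 9.346e-04 * exp(-177e3 / (8.314 * 1087.15)) = 2.92377e-12 m^2/s
Step 2: J = D * (C1 - C2) / dx
J = 2.92377e-12 * (1.7 - 1.04) / 1.1e-03
J = 1.754e-09 kg/(m^2*s)


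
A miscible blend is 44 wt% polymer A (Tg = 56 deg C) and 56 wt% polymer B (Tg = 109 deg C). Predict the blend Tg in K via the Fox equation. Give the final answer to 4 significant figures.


1/Tg = w1/Tg1 + w2/Tg2 (in Kelvin)
Tg1 = 329.15 K, Tg2 = 382.15 K
1/Tg = 0.44/329.15 + 0.56/382.15
Tg = 356.9 K


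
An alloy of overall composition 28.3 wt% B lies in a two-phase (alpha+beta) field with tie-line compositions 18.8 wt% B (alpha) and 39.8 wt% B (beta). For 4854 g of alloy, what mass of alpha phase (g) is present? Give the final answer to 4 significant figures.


f_alpha = (C_beta - C0) / (C_beta - C_alpha)
f_alpha = (39.8 - 28.3) / (39.8 - 18.8) = 0.547619
m_alpha = f_alpha * m_total = 0.547619 * 4854 = 2658 g


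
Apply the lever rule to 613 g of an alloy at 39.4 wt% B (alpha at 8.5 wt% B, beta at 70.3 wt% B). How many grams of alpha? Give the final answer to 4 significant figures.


f_alpha = (C_beta - C0) / (C_beta - C_alpha)
f_alpha = (70.3 - 39.4) / (70.3 - 8.5) = 0.5
m_alpha = f_alpha * m_total = 0.5 * 613 = 306.5 g


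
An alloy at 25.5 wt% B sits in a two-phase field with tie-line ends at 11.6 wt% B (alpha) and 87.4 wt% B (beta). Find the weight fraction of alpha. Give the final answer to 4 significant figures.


f_alpha = (C_beta - C0) / (C_beta - C_alpha)
f_alpha = (87.4 - 25.5) / (87.4 - 11.6)
f_alpha = 0.8166


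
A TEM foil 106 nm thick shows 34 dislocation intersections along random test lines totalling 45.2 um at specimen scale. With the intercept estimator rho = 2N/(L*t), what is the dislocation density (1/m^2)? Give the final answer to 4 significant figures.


rho = 2N / (L * t)
L = 45.2 um = 4.52e-05 m, t = 106 nm = 1.06e-07 m
rho = 2 * 34 / (4.52e-05 * 1.06e-07)
rho = 1.419e+13 1/m^2


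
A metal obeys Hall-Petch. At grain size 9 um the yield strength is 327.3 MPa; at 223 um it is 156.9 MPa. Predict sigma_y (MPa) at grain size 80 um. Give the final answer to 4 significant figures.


sigma_y = sigma0 + k / sqrt(d)
1/sqrt(d1) = 1/sqrt(9e-06) = 333.333;  1/sqrt(d2) = 66.965
k = (sigma1 - sigma2) / (1/sqrt(d1) - 1/sqrt(d2)) = (327.3 - 156.9) / (333.333 - 66.965) = 0.639716 MPa*m^0.5
sigma0 = sigma1 - k/sqrt(d1) = 327.3 - 0.639716*333.333 = 114.061 MPa
sigma_y(d3) = 114.061 + 0.639716 / sqrt(8e-05) = 185.6 MPa


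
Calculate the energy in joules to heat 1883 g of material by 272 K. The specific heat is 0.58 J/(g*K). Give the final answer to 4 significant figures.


Q = m * cp * dT
Q = 1883 * 0.58 * 272
Q = 297100 J


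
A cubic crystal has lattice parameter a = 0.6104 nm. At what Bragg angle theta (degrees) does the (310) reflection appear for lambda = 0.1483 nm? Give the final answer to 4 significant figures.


d = a / sqrt(h^2+k^2+l^2)
d = 0.6104 / sqrt(10) = 0.193025 nm
lambda = 2*d*sin(theta)  =>  sin(theta) = lambda / (2*d)
sin(theta) = 0.1483 / (2 * 0.193025) = 0.384146
theta = 22.59 deg


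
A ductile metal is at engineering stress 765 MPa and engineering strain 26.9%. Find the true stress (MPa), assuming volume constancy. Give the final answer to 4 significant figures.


sigma_true = sigma_eng * (1 + epsilon_eng)
sigma_true = 765 * (1 + 0.269)
sigma_true = 970.8 MPa


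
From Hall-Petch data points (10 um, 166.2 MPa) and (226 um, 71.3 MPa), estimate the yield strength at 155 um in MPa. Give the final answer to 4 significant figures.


sigma_y = sigma0 + k / sqrt(d)
1/sqrt(d1) = 1/sqrt(1e-05) = 316.228;  1/sqrt(d2) = 66.519
k = (sigma1 - sigma2) / (1/sqrt(d1) - 1/sqrt(d2)) = (166.2 - 71.3) / (316.228 - 66.519) = 0.380043 MPa*m^0.5
sigma0 = sigma1 - k/sqrt(d1) = 166.2 - 0.380043*316.228 = 46.0199 MPa
sigma_y(d3) = 46.0199 + 0.380043 / sqrt(1.55e-04) = 76.55 MPa


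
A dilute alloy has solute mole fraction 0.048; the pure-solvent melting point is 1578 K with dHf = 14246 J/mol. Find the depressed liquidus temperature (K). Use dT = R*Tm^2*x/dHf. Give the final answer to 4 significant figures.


dT = R*Tm^2*x / dHf
dT = 8.314 * 1578^2 * 0.048 / 14246
dT = 69.7545 K
T_new = 1578 - 69.7545 = 1508 K


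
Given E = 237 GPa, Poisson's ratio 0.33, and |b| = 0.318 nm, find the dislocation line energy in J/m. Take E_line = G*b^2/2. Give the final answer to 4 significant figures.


Step 1: G = E / (2*(1+nu))
G = 237 / (2*(1+0.33)) = 89.0977 GPa = 8.90977e+10 Pa
Step 2: E_line = G*b^2/2
b = 0.318 nm = 3.18e-10 m
E_line = 0.5 * 8.90977e+10 * (3.18e-10)^2 = 4.505e-09 J/m


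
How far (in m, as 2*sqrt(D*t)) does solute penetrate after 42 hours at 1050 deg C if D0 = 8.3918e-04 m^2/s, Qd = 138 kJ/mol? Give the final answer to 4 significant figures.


Step 1: D = D0 * exp(-Qd/(R*T))
T = 1323.15 K
D = 8.3918e-04 * exp(-138e3 / (8.314 * 1323.15)) = 2.99064e-09 m^2/s
Step 2: L = 2*sqrt(D*t)
t = 42 h = 151200 s
L = 2*sqrt(2.99064e-09 * 151200) = 0.04253 m


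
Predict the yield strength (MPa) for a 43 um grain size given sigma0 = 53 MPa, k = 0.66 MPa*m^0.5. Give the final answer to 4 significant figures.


sigma_y = sigma0 + k / sqrt(d)
d = 43 um = 4.3e-05 m
sigma_y = 53 + 0.66 / sqrt(4.3e-05)
sigma_y = 153.6 MPa


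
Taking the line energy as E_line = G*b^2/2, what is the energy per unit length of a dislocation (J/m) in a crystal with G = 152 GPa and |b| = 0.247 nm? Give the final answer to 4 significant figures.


E = G*b^2/2
b = 0.247 nm = 2.47e-10 m
G = 152 GPa = 1.52e+11 Pa
E = 0.5 * 1.52e+11 * (2.47e-10)^2
E = 4.637e-09 J/m


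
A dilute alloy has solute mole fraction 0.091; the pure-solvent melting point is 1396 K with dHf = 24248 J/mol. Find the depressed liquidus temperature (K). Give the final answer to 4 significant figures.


dT = R*Tm^2*x / dHf
dT = 8.314 * 1396^2 * 0.091 / 24248
dT = 60.806 K
T_new = 1396 - 60.806 = 1335 K


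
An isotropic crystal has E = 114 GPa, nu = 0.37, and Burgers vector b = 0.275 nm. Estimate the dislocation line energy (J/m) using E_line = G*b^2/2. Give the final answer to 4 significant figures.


Step 1: G = E / (2*(1+nu))
G = 114 / (2*(1+0.37)) = 41.6058 GPa = 4.16058e+10 Pa
Step 2: E_line = G*b^2/2
b = 0.275 nm = 2.75e-10 m
E_line = 0.5 * 4.16058e+10 * (2.75e-10)^2 = 1.573e-09 J/m


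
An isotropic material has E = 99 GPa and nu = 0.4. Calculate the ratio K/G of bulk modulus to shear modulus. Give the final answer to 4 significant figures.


G = E / (2*(1+nu))
G = 99 / (2*(1+0.4)) = 35.3571 GPa
K = E / (3*(1-2*nu))
K = 99 / (3*(1-2*0.4)) = 165 GPa
K/G = 165 / 35.3571 = 4.667


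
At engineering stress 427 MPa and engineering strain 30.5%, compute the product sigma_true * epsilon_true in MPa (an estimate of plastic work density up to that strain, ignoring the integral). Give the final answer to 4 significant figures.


sigma_true = sigma_eng * (1 + epsilon_eng)
sigma_true = 427 * (1 + 0.305) = 557.235 MPa
epsilon_true = ln(1 + epsilon_eng)
epsilon_true = ln(1 + 0.305) = 0.266203
sigma_true * epsilon_true = 557.235 * 0.266203 = 148.3 MPa


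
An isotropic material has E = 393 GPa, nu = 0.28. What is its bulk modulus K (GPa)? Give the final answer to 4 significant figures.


K = E / (3*(1-2*nu))
K = 393 / (3*(1-2*0.28))
K = 297.7 GPa


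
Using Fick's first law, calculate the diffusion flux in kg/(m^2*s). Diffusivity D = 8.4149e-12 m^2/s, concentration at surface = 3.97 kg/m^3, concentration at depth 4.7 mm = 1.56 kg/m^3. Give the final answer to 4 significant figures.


J = -D * (dC/dx) = D * (C1 - C2) / dx
J = 8.4149e-12 * (3.97 - 1.56) / 4.7e-03
J = 4.315e-09 kg/(m^2*s)


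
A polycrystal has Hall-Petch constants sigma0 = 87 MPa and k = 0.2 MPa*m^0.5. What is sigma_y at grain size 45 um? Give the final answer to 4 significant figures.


sigma_y = sigma0 + k / sqrt(d)
d = 45 um = 4.5e-05 m
sigma_y = 87 + 0.2 / sqrt(4.5e-05)
sigma_y = 116.8 MPa


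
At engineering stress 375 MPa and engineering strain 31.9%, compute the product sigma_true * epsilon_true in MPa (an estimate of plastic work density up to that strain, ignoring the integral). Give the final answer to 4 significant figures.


sigma_true = sigma_eng * (1 + epsilon_eng)
sigma_true = 375 * (1 + 0.319) = 494.625 MPa
epsilon_true = ln(1 + epsilon_eng)
epsilon_true = ln(1 + 0.319) = 0.276874
sigma_true * epsilon_true = 494.625 * 0.276874 = 136.9 MPa


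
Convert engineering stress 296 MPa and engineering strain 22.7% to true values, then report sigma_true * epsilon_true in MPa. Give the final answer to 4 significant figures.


sigma_true = sigma_eng * (1 + epsilon_eng)
sigma_true = 296 * (1 + 0.227) = 363.192 MPa
epsilon_true = ln(1 + epsilon_eng)
epsilon_true = ln(1 + 0.227) = 0.204572
sigma_true * epsilon_true = 363.192 * 0.204572 = 74.3 MPa


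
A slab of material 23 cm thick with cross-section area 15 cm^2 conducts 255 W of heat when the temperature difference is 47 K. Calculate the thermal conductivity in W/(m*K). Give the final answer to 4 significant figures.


k = Q*L / (A*dT)
L = 0.23 m, A = 1.5e-03 m^2
k = 255 * 0.23 / (1.5e-03 * 47)
k = 831.9 W/(m*K)


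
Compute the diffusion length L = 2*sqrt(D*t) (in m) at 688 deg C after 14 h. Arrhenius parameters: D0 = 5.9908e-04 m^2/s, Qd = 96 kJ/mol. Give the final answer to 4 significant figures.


Step 1: D = D0 * exp(-Qd/(R*T))
T = 961.15 K
D = 5.9908e-04 * exp(-96e3 / (8.314 * 961.15)) = 3.63147e-09 m^2/s
Step 2: L = 2*sqrt(D*t)
t = 14 h = 50400 s
L = 2*sqrt(3.63147e-09 * 50400) = 0.02706 m


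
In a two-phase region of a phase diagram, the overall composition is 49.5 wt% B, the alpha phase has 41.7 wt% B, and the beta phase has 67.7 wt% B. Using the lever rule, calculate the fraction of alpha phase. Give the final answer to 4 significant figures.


f_alpha = (C_beta - C0) / (C_beta - C_alpha)
f_alpha = (67.7 - 49.5) / (67.7 - 41.7)
f_alpha = 0.7


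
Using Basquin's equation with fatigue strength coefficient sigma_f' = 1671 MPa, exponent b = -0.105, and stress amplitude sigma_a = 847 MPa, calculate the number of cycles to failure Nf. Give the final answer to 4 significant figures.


sigma_a = sigma_f' * (2*Nf)^b
2*Nf = (sigma_a / sigma_f')^(1/b)
2*Nf = (847 / 1671)^(1/-0.105)
2*Nf = 646.264
Nf = 323.1 cycles


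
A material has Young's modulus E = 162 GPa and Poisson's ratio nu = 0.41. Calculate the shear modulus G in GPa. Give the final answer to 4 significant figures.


G = E / (2*(1+nu))
G = 162 / (2*(1+0.41))
G = 57.45 GPa


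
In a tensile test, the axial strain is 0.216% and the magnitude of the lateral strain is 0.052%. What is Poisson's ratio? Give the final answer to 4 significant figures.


nu = -epsilon_lat / epsilon_axial
Lateral strain is contraction (negative), so using magnitudes:
nu = 0.052 / 0.216
nu = 0.2407


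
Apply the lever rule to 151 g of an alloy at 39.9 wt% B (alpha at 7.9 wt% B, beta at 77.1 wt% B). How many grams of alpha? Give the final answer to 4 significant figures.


f_alpha = (C_beta - C0) / (C_beta - C_alpha)
f_alpha = (77.1 - 39.9) / (77.1 - 7.9) = 0.537572
m_alpha = f_alpha * m_total = 0.537572 * 151 = 81.17 g


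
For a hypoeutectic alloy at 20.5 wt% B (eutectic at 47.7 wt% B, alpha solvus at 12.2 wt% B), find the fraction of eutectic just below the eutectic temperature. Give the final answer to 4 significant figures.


f_primary = (C_e - C0) / (C_e - C_alpha_max)
f_primary = (47.7 - 20.5) / (47.7 - 12.2)
f_primary = 0.766197
f_eutectic = 1 - 0.766197 = 0.2338


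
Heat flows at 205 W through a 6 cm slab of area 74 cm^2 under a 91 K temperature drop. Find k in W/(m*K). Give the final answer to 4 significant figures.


k = Q*L / (A*dT)
L = 0.06 m, A = 7.4e-03 m^2
k = 205 * 0.06 / (7.4e-03 * 91)
k = 18.27 W/(m*K)


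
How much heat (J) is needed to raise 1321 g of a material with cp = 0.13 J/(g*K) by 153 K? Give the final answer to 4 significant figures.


Q = m * cp * dT
Q = 1321 * 0.13 * 153
Q = 26270 J


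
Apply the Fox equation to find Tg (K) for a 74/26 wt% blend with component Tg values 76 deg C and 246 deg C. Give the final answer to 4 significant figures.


1/Tg = w1/Tg1 + w2/Tg2 (in Kelvin)
Tg1 = 349.15 K, Tg2 = 519.15 K
1/Tg = 0.74/349.15 + 0.26/519.15
Tg = 381.6 K


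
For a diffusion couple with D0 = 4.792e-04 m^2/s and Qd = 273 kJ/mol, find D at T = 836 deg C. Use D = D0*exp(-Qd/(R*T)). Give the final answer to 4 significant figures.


D = D0 * exp(-Qd / (R*T))
T = 1109.15 K
D = 4.792e-04 * exp(-273e3 / (8.314 * 1109.15))
D = 6.657e-17 m^2/s


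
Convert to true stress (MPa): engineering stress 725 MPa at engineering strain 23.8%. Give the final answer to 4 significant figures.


sigma_true = sigma_eng * (1 + epsilon_eng)
sigma_true = 725 * (1 + 0.238)
sigma_true = 897.6 MPa


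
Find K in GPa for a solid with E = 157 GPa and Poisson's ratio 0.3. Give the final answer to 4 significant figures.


K = E / (3*(1-2*nu))
K = 157 / (3*(1-2*0.3))
K = 130.8 GPa


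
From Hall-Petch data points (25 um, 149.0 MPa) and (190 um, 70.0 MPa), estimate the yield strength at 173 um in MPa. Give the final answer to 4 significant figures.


sigma_y = sigma0 + k / sqrt(d)
1/sqrt(d1) = 1/sqrt(2.5e-05) = 200;  1/sqrt(d2) = 72.5476
k = (sigma1 - sigma2) / (1/sqrt(d1) - 1/sqrt(d2)) = (149.0 - 70.0) / (200 - 72.5476) = 0.619839 MPa*m^0.5
sigma0 = sigma1 - k/sqrt(d1) = 149.0 - 0.619839*200 = 25.0321 MPa
sigma_y(d3) = 25.0321 + 0.619839 / sqrt(1.73e-04) = 72.16 MPa


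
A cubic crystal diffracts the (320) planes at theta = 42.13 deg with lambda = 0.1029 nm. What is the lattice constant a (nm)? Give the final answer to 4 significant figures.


d = lambda / (2*sin(theta))
d = 0.1029 / (2*sin(42.13 deg))
d = 0.0766977 nm
a = d * sqrt(h^2+k^2+l^2) = 0.0766977 * sqrt(13)
a = 0.2765 nm


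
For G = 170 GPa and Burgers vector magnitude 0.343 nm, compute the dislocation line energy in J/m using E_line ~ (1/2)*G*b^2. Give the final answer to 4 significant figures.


E = G*b^2/2
b = 0.343 nm = 3.43e-10 m
G = 170 GPa = 1.7e+11 Pa
E = 0.5 * 1.7e+11 * (3.43e-10)^2
E = 1e-08 J/m


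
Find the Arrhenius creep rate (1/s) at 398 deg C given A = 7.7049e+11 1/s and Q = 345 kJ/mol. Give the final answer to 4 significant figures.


rate = A * exp(-Q / (R*T))
T = 398 + 273.15 = 671.15 K
rate = 7.7049e+11 * exp(-345e3 / (8.314 * 671.15))
rate = 1.084e-15 1/s


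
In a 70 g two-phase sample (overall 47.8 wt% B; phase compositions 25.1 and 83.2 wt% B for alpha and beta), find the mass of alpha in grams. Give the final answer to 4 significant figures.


f_alpha = (C_beta - C0) / (C_beta - C_alpha)
f_alpha = (83.2 - 47.8) / (83.2 - 25.1) = 0.609294
m_alpha = f_alpha * m_total = 0.609294 * 70 = 42.65 g


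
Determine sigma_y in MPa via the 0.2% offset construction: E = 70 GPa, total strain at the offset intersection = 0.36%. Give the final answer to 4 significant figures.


Offset strain = 0.002
Elastic strain at yield = total_strain - offset = 3.6e-03 - 0.002 = 1.6e-03
sigma_y = E * elastic_strain = 70000 * 1.6e-03
sigma_y = 112 MPa


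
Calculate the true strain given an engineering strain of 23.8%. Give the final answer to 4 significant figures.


epsilon_true = ln(1 + epsilon_eng)
epsilon_true = ln(1 + 0.238)
epsilon_true = 0.2135


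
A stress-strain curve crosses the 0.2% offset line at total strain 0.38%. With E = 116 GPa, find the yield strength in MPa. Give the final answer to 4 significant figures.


Offset strain = 0.002
Elastic strain at yield = total_strain - offset = 3.8e-03 - 0.002 = 1.8e-03
sigma_y = E * elastic_strain = 116000 * 1.8e-03
sigma_y = 208.8 MPa


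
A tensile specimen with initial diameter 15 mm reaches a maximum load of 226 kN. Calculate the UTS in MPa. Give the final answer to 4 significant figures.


A0 = pi*(d/2)^2 = pi*(15/2)^2 = 176.715 mm^2
UTS = F_max / A0 = 226*1000 / 176.715
UTS = 1279 MPa


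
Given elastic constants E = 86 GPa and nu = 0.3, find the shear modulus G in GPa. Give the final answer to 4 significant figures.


G = E / (2*(1+nu))
G = 86 / (2*(1+0.3))
G = 33.08 GPa


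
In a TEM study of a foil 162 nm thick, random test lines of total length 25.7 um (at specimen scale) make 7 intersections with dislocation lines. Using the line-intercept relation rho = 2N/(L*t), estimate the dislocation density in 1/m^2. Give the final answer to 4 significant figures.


rho = 2N / (L * t)
L = 25.7 um = 2.57e-05 m, t = 162 nm = 1.62e-07 m
rho = 2 * 7 / (2.57e-05 * 1.62e-07)
rho = 3.363e+12 1/m^2


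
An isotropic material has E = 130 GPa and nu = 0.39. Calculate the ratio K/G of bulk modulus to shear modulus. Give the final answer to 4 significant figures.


G = E / (2*(1+nu))
G = 130 / (2*(1+0.39)) = 46.7626 GPa
K = E / (3*(1-2*nu))
K = 130 / (3*(1-2*0.39)) = 196.97 GPa
K/G = 196.97 / 46.7626 = 4.212


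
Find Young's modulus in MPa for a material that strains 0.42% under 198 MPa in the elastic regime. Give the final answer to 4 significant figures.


E = sigma / epsilon
epsilon = 0.42% = 4.2e-03
E = 198 / 4.2e-03
E = 47140 MPa


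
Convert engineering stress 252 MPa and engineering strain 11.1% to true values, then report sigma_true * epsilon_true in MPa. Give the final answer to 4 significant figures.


sigma_true = sigma_eng * (1 + epsilon_eng)
sigma_true = 252 * (1 + 0.111) = 279.972 MPa
epsilon_true = ln(1 + epsilon_eng)
epsilon_true = ln(1 + 0.111) = 0.105261
sigma_true * epsilon_true = 279.972 * 0.105261 = 29.47 MPa


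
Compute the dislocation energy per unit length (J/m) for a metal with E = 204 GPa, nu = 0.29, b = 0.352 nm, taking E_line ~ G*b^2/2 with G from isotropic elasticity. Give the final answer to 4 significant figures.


Step 1: G = E / (2*(1+nu))
G = 204 / (2*(1+0.29)) = 79.0698 GPa = 7.90698e+10 Pa
Step 2: E_line = G*b^2/2
b = 0.352 nm = 3.52e-10 m
E_line = 0.5 * 7.90698e+10 * (3.52e-10)^2 = 4.899e-09 J/m


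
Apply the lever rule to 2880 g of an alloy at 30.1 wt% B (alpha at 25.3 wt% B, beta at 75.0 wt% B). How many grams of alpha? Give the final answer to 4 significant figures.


f_alpha = (C_beta - C0) / (C_beta - C_alpha)
f_alpha = (75.0 - 30.1) / (75.0 - 25.3) = 0.903421
m_alpha = f_alpha * m_total = 0.903421 * 2880 = 2602 g


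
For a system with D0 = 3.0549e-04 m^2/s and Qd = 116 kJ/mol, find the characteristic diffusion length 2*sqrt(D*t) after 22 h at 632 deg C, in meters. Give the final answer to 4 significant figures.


Step 1: D = D0 * exp(-Qd/(R*T))
T = 905.15 K
D = 3.0549e-04 * exp(-116e3 / (8.314 * 905.15)) = 6.17442e-11 m^2/s
Step 2: L = 2*sqrt(D*t)
t = 22 h = 79200 s
L = 2*sqrt(6.17442e-11 * 79200) = 4.423e-03 m


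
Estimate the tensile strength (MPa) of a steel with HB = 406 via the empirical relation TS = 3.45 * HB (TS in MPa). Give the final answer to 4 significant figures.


TS (MPa) = 3.45 * HB
TS = 3.45 * 406
TS = 1401 MPa


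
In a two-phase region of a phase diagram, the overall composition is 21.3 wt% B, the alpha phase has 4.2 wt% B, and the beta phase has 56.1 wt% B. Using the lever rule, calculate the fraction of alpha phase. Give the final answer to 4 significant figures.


f_alpha = (C_beta - C0) / (C_beta - C_alpha)
f_alpha = (56.1 - 21.3) / (56.1 - 4.2)
f_alpha = 0.6705


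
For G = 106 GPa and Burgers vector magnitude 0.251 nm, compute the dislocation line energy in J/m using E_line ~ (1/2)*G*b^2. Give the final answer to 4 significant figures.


E = G*b^2/2
b = 0.251 nm = 2.51e-10 m
G = 106 GPa = 1.06e+11 Pa
E = 0.5 * 1.06e+11 * (2.51e-10)^2
E = 3.339e-09 J/m


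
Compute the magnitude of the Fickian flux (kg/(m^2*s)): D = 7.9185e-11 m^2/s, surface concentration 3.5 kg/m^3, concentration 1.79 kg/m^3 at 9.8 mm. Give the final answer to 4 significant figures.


J = -D * (dC/dx) = D * (C1 - C2) / dx
J = 7.9185e-11 * (3.5 - 1.79) / 9.8e-03
J = 1.382e-08 kg/(m^2*s)


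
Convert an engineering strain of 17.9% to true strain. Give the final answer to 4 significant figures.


epsilon_true = ln(1 + epsilon_eng)
epsilon_true = ln(1 + 0.179)
epsilon_true = 0.1647


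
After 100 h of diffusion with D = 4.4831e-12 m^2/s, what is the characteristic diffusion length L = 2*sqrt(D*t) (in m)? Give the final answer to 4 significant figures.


t = 100 hr = 360000 s
Diffusion length = 2*sqrt(D*t)
= 2*sqrt(4.4831e-12 * 360000)
= 2.541e-03 m


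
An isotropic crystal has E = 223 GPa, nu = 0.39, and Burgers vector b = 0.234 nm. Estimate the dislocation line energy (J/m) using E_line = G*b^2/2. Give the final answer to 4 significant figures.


Step 1: G = E / (2*(1+nu))
G = 223 / (2*(1+0.39)) = 80.2158 GPa = 8.02158e+10 Pa
Step 2: E_line = G*b^2/2
b = 0.234 nm = 2.34e-10 m
E_line = 0.5 * 8.02158e+10 * (2.34e-10)^2 = 2.196e-09 J/m


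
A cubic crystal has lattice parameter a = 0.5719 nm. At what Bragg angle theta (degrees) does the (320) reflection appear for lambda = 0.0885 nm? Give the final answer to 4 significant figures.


d = a / sqrt(h^2+k^2+l^2)
d = 0.5719 / sqrt(13) = 0.158617 nm
lambda = 2*d*sin(theta)  =>  sin(theta) = lambda / (2*d)
sin(theta) = 0.0885 / (2 * 0.158617) = 0.278975
theta = 16.2 deg


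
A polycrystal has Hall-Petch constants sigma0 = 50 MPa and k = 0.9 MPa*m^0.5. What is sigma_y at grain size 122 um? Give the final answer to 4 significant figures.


sigma_y = sigma0 + k / sqrt(d)
d = 122 um = 1.22e-04 m
sigma_y = 50 + 0.9 / sqrt(1.22e-04)
sigma_y = 131.5 MPa


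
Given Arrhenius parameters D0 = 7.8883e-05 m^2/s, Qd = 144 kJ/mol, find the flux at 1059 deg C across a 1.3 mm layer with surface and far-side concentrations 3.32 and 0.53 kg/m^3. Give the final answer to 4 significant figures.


Step 1: D = D0 * exp(-Qd/(R*T))
T = 1059 + 273.15 = 1332.15 K
D = 7.8883e-05 * exp(-144e3 / (8.314 * 1332.15)) = 1.78003e-10 m^2/s
Step 2: J = D * (C1 - C2) / dx
J = 1.78003e-10 * (3.32 - 0.53) / 1.3e-03
J = 3.82e-07 kg/(m^2*s)


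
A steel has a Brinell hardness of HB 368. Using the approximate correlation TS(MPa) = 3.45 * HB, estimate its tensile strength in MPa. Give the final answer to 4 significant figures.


TS (MPa) = 3.45 * HB
TS = 3.45 * 368
TS = 1270 MPa


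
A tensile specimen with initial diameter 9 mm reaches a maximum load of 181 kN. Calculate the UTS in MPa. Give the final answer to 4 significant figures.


A0 = pi*(d/2)^2 = pi*(9/2)^2 = 63.6173 mm^2
UTS = F_max / A0 = 181*1000 / 63.6173
UTS = 2845 MPa


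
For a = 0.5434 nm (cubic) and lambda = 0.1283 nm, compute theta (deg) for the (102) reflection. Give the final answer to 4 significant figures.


d = a / sqrt(h^2+k^2+l^2)
d = 0.5434 / sqrt(5) = 0.243016 nm
lambda = 2*d*sin(theta)  =>  sin(theta) = lambda / (2*d)
sin(theta) = 0.1283 / (2 * 0.243016) = 0.263975
theta = 15.31 deg


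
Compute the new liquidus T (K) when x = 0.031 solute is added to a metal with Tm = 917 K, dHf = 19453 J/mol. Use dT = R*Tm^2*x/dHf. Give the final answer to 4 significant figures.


dT = R*Tm^2*x / dHf
dT = 8.314 * 917^2 * 0.031 / 19453
dT = 11.141 K
T_new = 917 - 11.141 = 905.9 K


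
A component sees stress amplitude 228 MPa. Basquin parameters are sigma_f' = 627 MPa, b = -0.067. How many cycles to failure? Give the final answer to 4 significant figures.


sigma_a = sigma_f' * (2*Nf)^b
2*Nf = (sigma_a / sigma_f')^(1/b)
2*Nf = (228 / 627)^(1/-0.067)
2*Nf = 3.60748e+06
Nf = 1.804e+06 cycles


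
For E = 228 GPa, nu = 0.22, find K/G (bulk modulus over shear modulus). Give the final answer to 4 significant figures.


G = E / (2*(1+nu))
G = 228 / (2*(1+0.22)) = 93.4426 GPa
K = E / (3*(1-2*nu))
K = 228 / (3*(1-2*0.22)) = 135.714 GPa
K/G = 135.714 / 93.4426 = 1.452


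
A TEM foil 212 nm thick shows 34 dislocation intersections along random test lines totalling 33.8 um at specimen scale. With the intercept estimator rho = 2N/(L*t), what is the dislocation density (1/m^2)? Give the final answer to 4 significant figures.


rho = 2N / (L * t)
L = 33.8 um = 3.38e-05 m, t = 212 nm = 2.12e-07 m
rho = 2 * 34 / (3.38e-05 * 2.12e-07)
rho = 9.49e+12 1/m^2


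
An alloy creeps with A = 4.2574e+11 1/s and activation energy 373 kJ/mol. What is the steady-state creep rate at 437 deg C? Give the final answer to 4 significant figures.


rate = A * exp(-Q / (R*T))
T = 437 + 273.15 = 710.15 K
rate = 4.2574e+11 * exp(-373e3 / (8.314 * 710.15))
rate = 1.557e-16 1/s


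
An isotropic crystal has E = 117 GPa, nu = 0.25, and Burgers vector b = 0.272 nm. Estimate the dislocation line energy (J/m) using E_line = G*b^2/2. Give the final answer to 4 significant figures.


Step 1: G = E / (2*(1+nu))
G = 117 / (2*(1+0.25)) = 46.8 GPa = 4.68e+10 Pa
Step 2: E_line = G*b^2/2
b = 0.272 nm = 2.72e-10 m
E_line = 0.5 * 4.68e+10 * (2.72e-10)^2 = 1.731e-09 J/m


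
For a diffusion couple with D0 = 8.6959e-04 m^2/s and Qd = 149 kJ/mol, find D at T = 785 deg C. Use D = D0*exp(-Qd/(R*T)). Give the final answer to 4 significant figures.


D = D0 * exp(-Qd / (R*T))
T = 1058.15 K
D = 8.6959e-04 * exp(-149e3 / (8.314 * 1058.15))
D = 3.835e-11 m^2/s


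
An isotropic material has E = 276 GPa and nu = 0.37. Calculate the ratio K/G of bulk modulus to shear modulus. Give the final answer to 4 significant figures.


G = E / (2*(1+nu))
G = 276 / (2*(1+0.37)) = 100.73 GPa
K = E / (3*(1-2*nu))
K = 276 / (3*(1-2*0.37)) = 353.846 GPa
K/G = 353.846 / 100.73 = 3.513


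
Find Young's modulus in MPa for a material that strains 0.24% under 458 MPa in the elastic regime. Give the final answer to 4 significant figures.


E = sigma / epsilon
epsilon = 0.24% = 2.4e-03
E = 458 / 2.4e-03
E = 190800 MPa


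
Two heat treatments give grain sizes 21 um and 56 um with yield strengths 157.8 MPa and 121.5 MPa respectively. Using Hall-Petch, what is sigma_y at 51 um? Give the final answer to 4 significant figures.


sigma_y = sigma0 + k / sqrt(d)
1/sqrt(d1) = 1/sqrt(2.1e-05) = 218.218;  1/sqrt(d2) = 133.631
k = (sigma1 - sigma2) / (1/sqrt(d1) - 1/sqrt(d2)) = (157.8 - 121.5) / (218.218 - 133.631) = 0.429143 MPa*m^0.5
sigma0 = sigma1 - k/sqrt(d1) = 157.8 - 0.429143*218.218 = 64.1534 MPa
sigma_y(d3) = 64.1534 + 0.429143 / sqrt(5.1e-05) = 124.2 MPa


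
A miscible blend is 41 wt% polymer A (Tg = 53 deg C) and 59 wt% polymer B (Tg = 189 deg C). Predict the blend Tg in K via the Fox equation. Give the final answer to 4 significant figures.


1/Tg = w1/Tg1 + w2/Tg2 (in Kelvin)
Tg1 = 326.15 K, Tg2 = 462.15 K
1/Tg = 0.41/326.15 + 0.59/462.15
Tg = 394.7 K


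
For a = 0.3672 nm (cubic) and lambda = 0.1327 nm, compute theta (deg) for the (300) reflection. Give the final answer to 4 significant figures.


d = a / sqrt(h^2+k^2+l^2)
d = 0.3672 / sqrt(9) = 0.1224 nm
lambda = 2*d*sin(theta)  =>  sin(theta) = lambda / (2*d)
sin(theta) = 0.1327 / (2 * 0.1224) = 0.542075
theta = 32.83 deg


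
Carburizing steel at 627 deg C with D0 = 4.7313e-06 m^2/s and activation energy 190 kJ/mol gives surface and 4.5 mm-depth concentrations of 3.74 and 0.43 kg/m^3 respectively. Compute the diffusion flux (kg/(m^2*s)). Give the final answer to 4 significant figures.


Step 1: D = D0 * exp(-Qd/(R*T))
T = 627 + 273.15 = 900.15 K
D = 4.7313e-06 * exp(-190e3 / (8.314 * 900.15)) = 4.45766e-17 m^2/s
Step 2: J = D * (C1 - C2) / dx
J = 4.45766e-17 * (3.74 - 0.43) / 4.5e-03
J = 3.279e-14 kg/(m^2*s)


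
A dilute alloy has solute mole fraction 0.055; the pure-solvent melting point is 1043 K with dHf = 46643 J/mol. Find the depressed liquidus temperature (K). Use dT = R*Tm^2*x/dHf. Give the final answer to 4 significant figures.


dT = R*Tm^2*x / dHf
dT = 8.314 * 1043^2 * 0.055 / 46643
dT = 10.6649 K
T_new = 1043 - 10.6649 = 1032 K


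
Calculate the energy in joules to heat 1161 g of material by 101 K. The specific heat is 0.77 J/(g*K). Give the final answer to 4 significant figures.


Q = m * cp * dT
Q = 1161 * 0.77 * 101
Q = 90290 J


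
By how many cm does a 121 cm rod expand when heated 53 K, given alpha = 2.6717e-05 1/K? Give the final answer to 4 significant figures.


dL = L0 * alpha * dT
dL = 121 * 2.6717e-05 * 53
dL = 0.1713 cm


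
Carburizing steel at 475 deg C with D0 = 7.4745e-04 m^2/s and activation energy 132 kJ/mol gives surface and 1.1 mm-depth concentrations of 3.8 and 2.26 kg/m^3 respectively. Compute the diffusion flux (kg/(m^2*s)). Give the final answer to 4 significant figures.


Step 1: D = D0 * exp(-Qd/(R*T))
T = 475 + 273.15 = 748.15 K
D = 7.4745e-04 * exp(-132e3 / (8.314 * 748.15)) = 4.54171e-13 m^2/s
Step 2: J = D * (C1 - C2) / dx
J = 4.54171e-13 * (3.8 - 2.26) / 1.1e-03
J = 6.358e-10 kg/(m^2*s)


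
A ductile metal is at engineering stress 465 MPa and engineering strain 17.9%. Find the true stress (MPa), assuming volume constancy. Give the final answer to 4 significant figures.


sigma_true = sigma_eng * (1 + epsilon_eng)
sigma_true = 465 * (1 + 0.179)
sigma_true = 548.2 MPa


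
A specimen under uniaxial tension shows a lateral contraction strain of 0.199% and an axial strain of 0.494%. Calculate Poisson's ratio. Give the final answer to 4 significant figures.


nu = -epsilon_lat / epsilon_axial
Lateral strain is contraction (negative), so using magnitudes:
nu = 0.199 / 0.494
nu = 0.4028


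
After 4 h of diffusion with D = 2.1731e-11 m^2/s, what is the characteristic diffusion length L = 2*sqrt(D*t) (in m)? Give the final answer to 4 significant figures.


t = 4 hr = 14400 s
Diffusion length = 2*sqrt(D*t)
= 2*sqrt(2.1731e-11 * 14400)
= 1.119e-03 m


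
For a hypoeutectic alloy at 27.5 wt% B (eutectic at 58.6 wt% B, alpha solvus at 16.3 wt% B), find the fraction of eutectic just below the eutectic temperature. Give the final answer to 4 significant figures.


f_primary = (C_e - C0) / (C_e - C_alpha_max)
f_primary = (58.6 - 27.5) / (58.6 - 16.3)
f_primary = 0.735225
f_eutectic = 1 - 0.735225 = 0.2648


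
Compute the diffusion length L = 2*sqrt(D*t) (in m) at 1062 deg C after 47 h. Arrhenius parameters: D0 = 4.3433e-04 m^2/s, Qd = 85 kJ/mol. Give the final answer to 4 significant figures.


Step 1: D = D0 * exp(-Qd/(R*T))
T = 1335.15 K
D = 4.3433e-04 * exp(-85e3 / (8.314 * 1335.15)) = 2.05245e-07 m^2/s
Step 2: L = 2*sqrt(D*t)
t = 47 h = 169200 s
L = 2*sqrt(2.05245e-07 * 169200) = 0.3727 m


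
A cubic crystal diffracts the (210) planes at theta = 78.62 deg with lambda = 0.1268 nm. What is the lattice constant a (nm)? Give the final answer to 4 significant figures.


d = lambda / (2*sin(theta))
d = 0.1268 / (2*sin(78.62 deg))
d = 0.0646714 nm
a = d * sqrt(h^2+k^2+l^2) = 0.0646714 * sqrt(5)
a = 0.1446 nm


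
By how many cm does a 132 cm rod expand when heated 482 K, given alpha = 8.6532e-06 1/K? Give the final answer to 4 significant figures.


dL = L0 * alpha * dT
dL = 132 * 8.6532e-06 * 482
dL = 0.5506 cm


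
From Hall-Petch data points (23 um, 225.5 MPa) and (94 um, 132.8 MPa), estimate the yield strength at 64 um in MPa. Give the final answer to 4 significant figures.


sigma_y = sigma0 + k / sqrt(d)
1/sqrt(d1) = 1/sqrt(2.3e-05) = 208.514;  1/sqrt(d2) = 103.142
k = (sigma1 - sigma2) / (1/sqrt(d1) - 1/sqrt(d2)) = (225.5 - 132.8) / (208.514 - 103.142) = 0.879738 MPa*m^0.5
sigma0 = sigma1 - k/sqrt(d1) = 225.5 - 0.879738*208.514 = 42.062 MPa
sigma_y(d3) = 42.062 + 0.879738 / sqrt(6.4e-05) = 152 MPa


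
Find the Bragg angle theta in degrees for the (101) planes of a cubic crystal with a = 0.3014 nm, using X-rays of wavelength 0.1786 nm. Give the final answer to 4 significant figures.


d = a / sqrt(h^2+k^2+l^2)
d = 0.3014 / sqrt(2) = 0.213122 nm
lambda = 2*d*sin(theta)  =>  sin(theta) = lambda / (2*d)
sin(theta) = 0.1786 / (2 * 0.213122) = 0.419009
theta = 24.77 deg


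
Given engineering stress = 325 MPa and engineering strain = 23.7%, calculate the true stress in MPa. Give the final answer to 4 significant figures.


sigma_true = sigma_eng * (1 + epsilon_eng)
sigma_true = 325 * (1 + 0.237)
sigma_true = 402 MPa


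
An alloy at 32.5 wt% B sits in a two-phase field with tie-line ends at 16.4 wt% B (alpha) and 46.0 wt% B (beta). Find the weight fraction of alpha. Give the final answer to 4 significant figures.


f_alpha = (C_beta - C0) / (C_beta - C_alpha)
f_alpha = (46.0 - 32.5) / (46.0 - 16.4)
f_alpha = 0.4561


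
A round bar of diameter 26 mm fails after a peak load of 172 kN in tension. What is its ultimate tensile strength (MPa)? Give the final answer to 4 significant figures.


A0 = pi*(d/2)^2 = pi*(26/2)^2 = 530.929 mm^2
UTS = F_max / A0 = 172*1000 / 530.929
UTS = 324 MPa


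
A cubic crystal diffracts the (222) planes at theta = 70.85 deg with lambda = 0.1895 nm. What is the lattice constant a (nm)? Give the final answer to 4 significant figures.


d = lambda / (2*sin(theta))
d = 0.1895 / (2*sin(70.85 deg))
d = 0.1003 nm
a = d * sqrt(h^2+k^2+l^2) = 0.1003 * sqrt(12)
a = 0.3475 nm


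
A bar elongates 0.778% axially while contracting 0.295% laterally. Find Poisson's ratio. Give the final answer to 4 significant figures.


nu = -epsilon_lat / epsilon_axial
Lateral strain is contraction (negative), so using magnitudes:
nu = 0.295 / 0.778
nu = 0.3792


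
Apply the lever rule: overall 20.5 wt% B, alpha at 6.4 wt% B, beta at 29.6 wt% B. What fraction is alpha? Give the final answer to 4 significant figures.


f_alpha = (C_beta - C0) / (C_beta - C_alpha)
f_alpha = (29.6 - 20.5) / (29.6 - 6.4)
f_alpha = 0.3922


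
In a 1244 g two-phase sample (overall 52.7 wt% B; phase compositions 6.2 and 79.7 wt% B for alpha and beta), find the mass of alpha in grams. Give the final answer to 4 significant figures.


f_alpha = (C_beta - C0) / (C_beta - C_alpha)
f_alpha = (79.7 - 52.7) / (79.7 - 6.2) = 0.367347
m_alpha = f_alpha * m_total = 0.367347 * 1244 = 457 g


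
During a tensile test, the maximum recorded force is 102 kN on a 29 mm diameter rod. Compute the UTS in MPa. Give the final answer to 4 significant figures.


A0 = pi*(d/2)^2 = pi*(29/2)^2 = 660.52 mm^2
UTS = F_max / A0 = 102*1000 / 660.52
UTS = 154.4 MPa


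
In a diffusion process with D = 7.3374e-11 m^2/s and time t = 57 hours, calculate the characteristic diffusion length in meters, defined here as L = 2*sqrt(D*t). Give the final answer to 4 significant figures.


t = 57 hr = 205200 s
Diffusion length = 2*sqrt(D*t)
= 2*sqrt(7.3374e-11 * 205200)
= 7.761e-03 m


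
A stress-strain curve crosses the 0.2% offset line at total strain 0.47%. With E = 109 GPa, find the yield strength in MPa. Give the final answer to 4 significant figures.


Offset strain = 0.002
Elastic strain at yield = total_strain - offset = 4.7e-03 - 0.002 = 2.7e-03
sigma_y = E * elastic_strain = 109000 * 2.7e-03
sigma_y = 294.3 MPa


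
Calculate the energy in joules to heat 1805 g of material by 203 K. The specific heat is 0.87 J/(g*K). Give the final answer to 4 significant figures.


Q = m * cp * dT
Q = 1805 * 0.87 * 203
Q = 318800 J


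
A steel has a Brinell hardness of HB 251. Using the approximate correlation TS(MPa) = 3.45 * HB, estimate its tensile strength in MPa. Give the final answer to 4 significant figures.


TS (MPa) = 3.45 * HB
TS = 3.45 * 251
TS = 866 MPa


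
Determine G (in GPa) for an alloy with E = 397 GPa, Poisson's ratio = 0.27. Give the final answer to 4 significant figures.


G = E / (2*(1+nu))
G = 397 / (2*(1+0.27))
G = 156.3 GPa


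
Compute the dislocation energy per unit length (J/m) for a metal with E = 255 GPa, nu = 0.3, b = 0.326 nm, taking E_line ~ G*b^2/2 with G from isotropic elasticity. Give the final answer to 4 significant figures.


Step 1: G = E / (2*(1+nu))
G = 255 / (2*(1+0.3)) = 98.0769 GPa = 9.80769e+10 Pa
Step 2: E_line = G*b^2/2
b = 0.326 nm = 3.26e-10 m
E_line = 0.5 * 9.80769e+10 * (3.26e-10)^2 = 5.212e-09 J/m


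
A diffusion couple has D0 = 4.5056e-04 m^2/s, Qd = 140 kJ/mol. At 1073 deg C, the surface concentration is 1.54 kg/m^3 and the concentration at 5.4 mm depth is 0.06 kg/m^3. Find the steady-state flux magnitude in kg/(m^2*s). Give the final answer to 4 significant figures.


Step 1: D = D0 * exp(-Qd/(R*T))
T = 1073 + 273.15 = 1346.15 K
D = 4.5056e-04 * exp(-140e3 / (8.314 * 1346.15)) = 1.66394e-09 m^2/s
Step 2: J = D * (C1 - C2) / dx
J = 1.66394e-09 * (1.54 - 0.06) / 5.4e-03
J = 4.56e-07 kg/(m^2*s)


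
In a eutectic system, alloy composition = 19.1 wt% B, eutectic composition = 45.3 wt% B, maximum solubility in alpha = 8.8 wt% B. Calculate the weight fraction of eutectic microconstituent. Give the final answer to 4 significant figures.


f_primary = (C_e - C0) / (C_e - C_alpha_max)
f_primary = (45.3 - 19.1) / (45.3 - 8.8)
f_primary = 0.717808
f_eutectic = 1 - 0.717808 = 0.2822


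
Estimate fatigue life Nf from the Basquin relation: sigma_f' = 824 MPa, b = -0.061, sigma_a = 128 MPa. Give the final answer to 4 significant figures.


sigma_a = sigma_f' * (2*Nf)^b
2*Nf = (sigma_a / sigma_f')^(1/b)
2*Nf = (128 / 824)^(1/-0.061)
2*Nf = 1.80992e+13
Nf = 9.05e+12 cycles


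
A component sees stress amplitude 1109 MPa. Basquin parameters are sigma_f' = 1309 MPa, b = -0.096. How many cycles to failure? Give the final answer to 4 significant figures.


sigma_a = sigma_f' * (2*Nf)^b
2*Nf = (sigma_a / sigma_f')^(1/b)
2*Nf = (1109 / 1309)^(1/-0.096)
2*Nf = 5.62451
Nf = 2.812 cycles


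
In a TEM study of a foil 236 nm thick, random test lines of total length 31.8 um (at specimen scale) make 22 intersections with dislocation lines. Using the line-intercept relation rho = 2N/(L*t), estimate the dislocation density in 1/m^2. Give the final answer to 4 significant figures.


rho = 2N / (L * t)
L = 31.8 um = 3.18e-05 m, t = 236 nm = 2.36e-07 m
rho = 2 * 22 / (3.18e-05 * 2.36e-07)
rho = 5.863e+12 1/m^2


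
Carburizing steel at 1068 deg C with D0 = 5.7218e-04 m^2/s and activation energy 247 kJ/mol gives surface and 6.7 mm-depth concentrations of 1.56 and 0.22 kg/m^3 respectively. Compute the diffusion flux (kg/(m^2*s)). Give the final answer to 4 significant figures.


Step 1: D = D0 * exp(-Qd/(R*T))
T = 1068 + 273.15 = 1341.15 K
D = 5.7218e-04 * exp(-247e3 / (8.314 * 1341.15)) = 1.37125e-13 m^2/s
Step 2: J = D * (C1 - C2) / dx
J = 1.37125e-13 * (1.56 - 0.22) / 6.7e-03
J = 2.742e-11 kg/(m^2*s)


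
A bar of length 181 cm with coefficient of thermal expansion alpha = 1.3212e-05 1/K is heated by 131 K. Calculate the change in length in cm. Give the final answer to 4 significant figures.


dL = L0 * alpha * dT
dL = 181 * 1.3212e-05 * 131
dL = 0.3133 cm


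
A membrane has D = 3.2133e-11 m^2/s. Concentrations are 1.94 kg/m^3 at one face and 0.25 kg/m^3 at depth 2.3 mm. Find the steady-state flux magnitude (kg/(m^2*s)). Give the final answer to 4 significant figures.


J = -D * (dC/dx) = D * (C1 - C2) / dx
J = 3.2133e-11 * (1.94 - 0.25) / 2.3e-03
J = 2.361e-08 kg/(m^2*s)


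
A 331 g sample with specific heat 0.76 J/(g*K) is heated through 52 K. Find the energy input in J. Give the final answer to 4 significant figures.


Q = m * cp * dT
Q = 331 * 0.76 * 52
Q = 13080 J


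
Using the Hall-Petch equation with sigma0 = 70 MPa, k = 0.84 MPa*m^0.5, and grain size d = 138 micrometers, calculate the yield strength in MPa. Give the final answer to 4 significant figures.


sigma_y = sigma0 + k / sqrt(d)
d = 138 um = 1.38e-04 m
sigma_y = 70 + 0.84 / sqrt(1.38e-04)
sigma_y = 141.5 MPa
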